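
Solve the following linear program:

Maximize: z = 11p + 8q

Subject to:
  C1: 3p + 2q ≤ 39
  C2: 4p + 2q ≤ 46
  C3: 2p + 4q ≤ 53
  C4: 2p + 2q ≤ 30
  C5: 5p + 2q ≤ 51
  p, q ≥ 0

Evaluate the objective at each vertex of the feasible region:
  z(0, 0) = 0
  z(10.2, 0) = 112.2
  z(7, 8) = 141  ←
  z(3.5, 11.5) = 130.5
  z(0, 13.25) = 106
The maximum is at p = 7, q = 8.

p = 7, q = 8, z = 141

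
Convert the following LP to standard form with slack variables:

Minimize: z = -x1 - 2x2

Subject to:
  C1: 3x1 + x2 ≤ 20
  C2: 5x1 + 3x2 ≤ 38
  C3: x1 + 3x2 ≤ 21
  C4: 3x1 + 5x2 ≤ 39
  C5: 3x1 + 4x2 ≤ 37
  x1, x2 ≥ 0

min z = -x1 - 2x2

s.t.
  3x1 + x2 + s1 = 20
  5x1 + 3x2 + s2 = 38
  x1 + 3x2 + s3 = 21
  3x1 + 5x2 + s4 = 39
  3x1 + 4x2 + s5 = 37
  x1, x2, s1, s2, s3, s4, s5 ≥ 0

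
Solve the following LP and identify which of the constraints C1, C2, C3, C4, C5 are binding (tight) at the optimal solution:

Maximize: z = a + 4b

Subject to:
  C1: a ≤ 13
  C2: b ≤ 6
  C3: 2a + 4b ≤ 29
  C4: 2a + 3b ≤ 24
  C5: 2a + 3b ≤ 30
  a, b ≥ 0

At a = 2.5, b = 6, compute slack b - a·x for each constraint:
  C1: 13 − 2.5 = 10.5  (slack)
  C2: 6 − 6 = 0  (binding)
  C3: 29 − 29 = 0  (binding)
  C4: 24 − 23 = 1  (slack)
  C5: 30 − 23 = 7  (slack)

Optimal: a = 2.5, b = 6
Binding: C2, C3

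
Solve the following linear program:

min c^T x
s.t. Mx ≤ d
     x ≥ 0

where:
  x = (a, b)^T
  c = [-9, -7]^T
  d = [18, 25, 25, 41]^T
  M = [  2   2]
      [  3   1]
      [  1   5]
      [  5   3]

Evaluate the objective at each vertex of the feasible region:
  z(0, 0) = 0
  z(8.2, 0) = -73.8
  z(7, 2) = -77  ←
  z(5, 4) = -73
  z(0, 5) = -35
The minimum is at a = 7, b = 2.

a = 7, b = 2, z = -77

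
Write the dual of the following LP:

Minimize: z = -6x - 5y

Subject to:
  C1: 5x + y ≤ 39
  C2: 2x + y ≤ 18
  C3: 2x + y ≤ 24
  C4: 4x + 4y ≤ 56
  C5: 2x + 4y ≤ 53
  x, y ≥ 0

Primal min cᵀx s.t. Ax ≤ b, x ≥ 0  →  Dual max −bᵀy s.t. Aᵀy ≥ −c, y ≥ 0.

Maximize: z = -39y1 - 18y2 - 24y3 - 56y4 - 53y5

Subject to:
  5y1 + 2y2 + 2y3 + 4y4 + 2y5 ≥ 6
  y1 + y2 + y3 + 4y4 + 4y5 ≥ 5
  y1, y2, y3, y4, y5 ≥ 0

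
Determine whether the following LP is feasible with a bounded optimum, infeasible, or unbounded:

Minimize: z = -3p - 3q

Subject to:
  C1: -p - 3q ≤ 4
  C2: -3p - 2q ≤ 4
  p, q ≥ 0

Unbounded (objective can decrease without bound)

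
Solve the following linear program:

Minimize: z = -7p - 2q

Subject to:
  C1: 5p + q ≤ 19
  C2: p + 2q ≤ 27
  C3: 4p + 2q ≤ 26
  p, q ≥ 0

Evaluate the objective at each vertex of the feasible region:
  z(0, 0) = 0
  z(3.8, 0) = -26.6
  z(2, 9) = -32  ←
  z(0, 13) = -26
The minimum is at p = 2, q = 9.

p = 2, q = 9, z = -32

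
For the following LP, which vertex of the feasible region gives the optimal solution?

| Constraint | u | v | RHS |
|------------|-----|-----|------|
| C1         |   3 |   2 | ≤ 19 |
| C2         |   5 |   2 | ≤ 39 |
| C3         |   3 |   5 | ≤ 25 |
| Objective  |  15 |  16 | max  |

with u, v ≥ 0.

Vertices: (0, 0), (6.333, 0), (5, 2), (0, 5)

Evaluate the objective at each vertex of the feasible region:
  z(0, 0) = 0
  z(6.333, 0) = 95
  z(5, 2) = 107  ←
  z(0, 5) = 80
The maximum is at u = 5, v = 2.

(5, 2)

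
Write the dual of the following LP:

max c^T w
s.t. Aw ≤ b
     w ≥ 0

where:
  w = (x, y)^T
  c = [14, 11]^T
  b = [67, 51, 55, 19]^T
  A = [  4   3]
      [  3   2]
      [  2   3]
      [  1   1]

Primal max cᵀx s.t. Ax ≤ b, x ≥ 0  →  Dual min bᵀy s.t. Aᵀy ≥ c, y ≥ 0.

Minimize: z = 67y1 + 51y2 + 55y3 + 19y4

Subject to:
  4y1 + 3y2 + 2y3 + y4 ≥ 14
  3y1 + 2y2 + 3y3 + y4 ≥ 11
  y1, y2, y3, y4 ≥ 0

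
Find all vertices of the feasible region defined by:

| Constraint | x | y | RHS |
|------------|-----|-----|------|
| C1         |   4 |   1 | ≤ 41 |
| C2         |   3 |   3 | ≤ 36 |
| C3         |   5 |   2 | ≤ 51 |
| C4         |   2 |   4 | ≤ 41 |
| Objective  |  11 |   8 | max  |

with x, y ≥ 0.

(0, 0), (10.2, 0), (9, 3), (3.5, 8.5), (0, 10.25)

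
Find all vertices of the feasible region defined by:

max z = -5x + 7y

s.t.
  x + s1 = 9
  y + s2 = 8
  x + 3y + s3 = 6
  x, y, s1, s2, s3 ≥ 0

(0, 0), (6, 0), (0, 2)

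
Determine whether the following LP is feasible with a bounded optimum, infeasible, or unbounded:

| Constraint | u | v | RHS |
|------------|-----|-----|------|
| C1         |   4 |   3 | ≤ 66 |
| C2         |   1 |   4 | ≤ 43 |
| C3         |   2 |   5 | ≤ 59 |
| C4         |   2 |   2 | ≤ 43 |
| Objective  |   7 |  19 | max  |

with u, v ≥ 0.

Feasible with a bounded optimal solution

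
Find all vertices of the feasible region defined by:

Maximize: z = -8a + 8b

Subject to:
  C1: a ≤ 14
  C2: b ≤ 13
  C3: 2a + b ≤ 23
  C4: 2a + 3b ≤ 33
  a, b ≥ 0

(0, 0), (11.5, 0), (9, 5), (0, 11)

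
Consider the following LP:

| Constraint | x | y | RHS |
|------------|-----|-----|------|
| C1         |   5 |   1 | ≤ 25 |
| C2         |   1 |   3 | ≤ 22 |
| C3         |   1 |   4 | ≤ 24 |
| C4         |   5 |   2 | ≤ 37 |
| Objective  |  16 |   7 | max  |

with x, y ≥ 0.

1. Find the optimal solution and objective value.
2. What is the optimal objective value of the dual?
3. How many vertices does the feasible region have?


1. x = 4, y = 5, z = 99
2. 99
3. 4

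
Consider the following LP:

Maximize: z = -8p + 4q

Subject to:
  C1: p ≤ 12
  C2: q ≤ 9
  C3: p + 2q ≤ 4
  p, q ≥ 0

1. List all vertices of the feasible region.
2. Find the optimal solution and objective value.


1. (0, 0), (4, 0), (0, 2)
2. p = 0, q = 2, z = 8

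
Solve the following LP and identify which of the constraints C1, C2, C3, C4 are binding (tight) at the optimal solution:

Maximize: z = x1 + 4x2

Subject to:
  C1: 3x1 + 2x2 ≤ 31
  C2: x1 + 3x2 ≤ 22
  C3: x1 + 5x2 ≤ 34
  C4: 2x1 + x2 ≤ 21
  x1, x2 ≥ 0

At x1 = 4, x2 = 6, compute slack b - a·x for each constraint:
  C1: 31 − 24 = 7  (slack)
  C2: 22 − 22 = 0  (binding)
  C3: 34 − 34 = 0  (binding)
  C4: 21 − 14 = 7  (slack)

Optimal: x1 = 4, x2 = 6
Binding: C2, C3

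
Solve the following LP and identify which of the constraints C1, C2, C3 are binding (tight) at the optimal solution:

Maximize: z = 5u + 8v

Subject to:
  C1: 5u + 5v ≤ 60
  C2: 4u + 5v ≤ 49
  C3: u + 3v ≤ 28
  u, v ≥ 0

At u = 1, v = 9, compute slack b - a·x for each constraint:
  C1: 60 − 50 = 10  (slack)
  C2: 49 − 49 = 0  (binding)
  C3: 28 − 28 = 0  (binding)

Optimal: u = 1, v = 9
Binding: C2, C3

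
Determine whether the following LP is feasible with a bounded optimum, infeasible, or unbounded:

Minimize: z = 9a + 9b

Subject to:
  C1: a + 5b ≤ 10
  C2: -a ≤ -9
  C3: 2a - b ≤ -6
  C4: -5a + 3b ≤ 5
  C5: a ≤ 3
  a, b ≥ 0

Infeasible (no feasible solution exists)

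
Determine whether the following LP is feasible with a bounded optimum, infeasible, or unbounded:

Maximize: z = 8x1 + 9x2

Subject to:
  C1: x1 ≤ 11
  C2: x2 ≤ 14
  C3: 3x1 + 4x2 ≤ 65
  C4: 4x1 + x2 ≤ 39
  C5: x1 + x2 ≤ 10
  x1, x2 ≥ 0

Feasible with a bounded optimal solution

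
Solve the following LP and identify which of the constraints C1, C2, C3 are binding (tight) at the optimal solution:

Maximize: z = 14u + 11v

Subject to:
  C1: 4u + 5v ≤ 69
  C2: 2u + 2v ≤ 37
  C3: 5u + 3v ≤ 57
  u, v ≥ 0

At u = 6, v = 9, compute slack b - a·x for each constraint:
  C1: 69 − 69 = 0  (binding)
  C2: 37 − 30 = 7  (slack)
  C3: 57 − 57 = 0  (binding)

Optimal: u = 6, v = 9
Binding: C1, C3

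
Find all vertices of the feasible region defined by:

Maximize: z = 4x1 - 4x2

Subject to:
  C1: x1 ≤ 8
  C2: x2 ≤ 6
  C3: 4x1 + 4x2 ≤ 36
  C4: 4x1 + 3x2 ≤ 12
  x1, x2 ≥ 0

(0, 0), (3, 0), (0, 4)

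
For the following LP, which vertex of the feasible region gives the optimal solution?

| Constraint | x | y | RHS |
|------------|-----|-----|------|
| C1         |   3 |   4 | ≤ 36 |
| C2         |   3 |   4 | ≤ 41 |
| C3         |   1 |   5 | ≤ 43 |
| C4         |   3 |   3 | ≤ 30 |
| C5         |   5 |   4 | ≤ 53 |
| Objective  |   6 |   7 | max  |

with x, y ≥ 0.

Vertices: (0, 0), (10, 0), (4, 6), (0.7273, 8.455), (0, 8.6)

Evaluate the objective at each vertex of the feasible region:
  z(0, 0) = 0
  z(10, 0) = 60
  z(4, 6) = 66  ←
  z(0.7273, 8.455) = 63.55
  z(0, 8.6) = 60.2
The maximum is at x = 4, y = 6.

(4, 6)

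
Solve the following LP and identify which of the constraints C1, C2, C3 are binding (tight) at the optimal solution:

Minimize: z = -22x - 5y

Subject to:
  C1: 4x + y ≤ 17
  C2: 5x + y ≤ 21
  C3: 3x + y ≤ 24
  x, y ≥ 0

At x = 4, y = 1, compute slack b - a·x for each constraint:
  C1: 17 − 17 = 0  (binding)
  C2: 21 − 21 = 0  (binding)
  C3: 24 − 13 = 11  (slack)

Optimal: x = 4, y = 1
Binding: C1, C2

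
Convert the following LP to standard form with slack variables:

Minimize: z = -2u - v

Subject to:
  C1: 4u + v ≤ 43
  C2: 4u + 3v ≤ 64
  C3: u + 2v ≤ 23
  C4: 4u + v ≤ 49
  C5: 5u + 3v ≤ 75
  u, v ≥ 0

min z = -2u - v

s.t.
  4u + v + s1 = 43
  4u + 3v + s2 = 64
  u + 2v + s3 = 23
  4u + v + s4 = 49
  5u + 3v + s5 = 75
  u, v, s1, s2, s3, s4, s5 ≥ 0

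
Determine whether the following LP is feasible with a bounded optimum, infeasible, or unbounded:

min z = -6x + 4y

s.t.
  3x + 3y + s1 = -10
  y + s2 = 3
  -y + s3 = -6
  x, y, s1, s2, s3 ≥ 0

Infeasible (no feasible solution exists)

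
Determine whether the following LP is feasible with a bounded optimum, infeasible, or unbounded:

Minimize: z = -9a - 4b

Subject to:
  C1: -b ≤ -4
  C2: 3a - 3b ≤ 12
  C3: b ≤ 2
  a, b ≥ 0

Infeasible (no feasible solution exists)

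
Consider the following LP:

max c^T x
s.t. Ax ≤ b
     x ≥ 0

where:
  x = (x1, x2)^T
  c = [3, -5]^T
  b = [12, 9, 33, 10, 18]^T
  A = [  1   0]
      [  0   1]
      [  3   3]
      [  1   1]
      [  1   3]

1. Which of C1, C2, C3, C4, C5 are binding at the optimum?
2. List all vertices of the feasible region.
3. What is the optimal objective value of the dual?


1. C4
2. (0, 0), (10, 0), (6, 4), (0, 6)
3. 30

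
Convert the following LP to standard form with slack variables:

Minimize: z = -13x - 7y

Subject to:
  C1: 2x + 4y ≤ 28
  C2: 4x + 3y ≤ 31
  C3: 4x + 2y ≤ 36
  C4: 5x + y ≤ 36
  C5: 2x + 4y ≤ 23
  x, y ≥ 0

min z = -13x - 7y

s.t.
  2x + 4y + s1 = 28
  4x + 3y + s2 = 31
  4x + 2y + s3 = 36
  5x + y + s4 = 36
  2x + 4y + s5 = 23
  x, y, s1, s2, s3, s4, s5 ≥ 0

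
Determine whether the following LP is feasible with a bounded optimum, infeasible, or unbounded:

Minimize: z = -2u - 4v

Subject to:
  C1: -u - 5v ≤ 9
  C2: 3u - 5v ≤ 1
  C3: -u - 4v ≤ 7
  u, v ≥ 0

Unbounded (objective can decrease without bound)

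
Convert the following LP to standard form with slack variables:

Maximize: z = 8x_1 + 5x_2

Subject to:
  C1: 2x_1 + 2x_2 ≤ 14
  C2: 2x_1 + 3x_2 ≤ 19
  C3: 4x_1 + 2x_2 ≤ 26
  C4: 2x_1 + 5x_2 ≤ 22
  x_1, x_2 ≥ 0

max z = 8x_1 + 5x_2

s.t.
  2x_1 + 2x_2 + s1 = 14
  2x_1 + 3x_2 + s2 = 19
  4x_1 + 2x_2 + s3 = 26
  2x_1 + 5x_2 + s4 = 22
  x_1, x_2, s1, s2, s3, s4 ≥ 0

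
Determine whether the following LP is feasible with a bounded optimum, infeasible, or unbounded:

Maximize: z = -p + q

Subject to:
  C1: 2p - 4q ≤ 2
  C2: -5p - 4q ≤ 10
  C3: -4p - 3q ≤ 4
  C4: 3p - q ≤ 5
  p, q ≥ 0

Unbounded (objective can increase without bound)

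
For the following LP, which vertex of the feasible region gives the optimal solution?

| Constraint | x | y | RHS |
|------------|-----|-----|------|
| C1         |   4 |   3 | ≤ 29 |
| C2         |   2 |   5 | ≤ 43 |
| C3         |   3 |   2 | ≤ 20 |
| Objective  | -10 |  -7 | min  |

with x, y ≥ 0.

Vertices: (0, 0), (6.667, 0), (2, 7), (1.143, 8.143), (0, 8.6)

Evaluate the objective at each vertex of the feasible region:
  z(0, 0) = 0
  z(6.667, 0) = -66.67
  z(2, 7) = -69  ←
  z(1.143, 8.143) = -68.43
  z(0, 8.6) = -60.2
The minimum is at x = 2, y = 7.

(2, 7)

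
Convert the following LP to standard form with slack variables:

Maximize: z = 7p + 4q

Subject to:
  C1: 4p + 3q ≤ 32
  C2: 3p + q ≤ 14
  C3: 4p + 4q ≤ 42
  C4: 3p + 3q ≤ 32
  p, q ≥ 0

max z = 7p + 4q

s.t.
  4p + 3q + s1 = 32
  3p + q + s2 = 14
  4p + 4q + s3 = 42
  3p + 3q + s4 = 32
  p, q, s1, s2, s3, s4 ≥ 0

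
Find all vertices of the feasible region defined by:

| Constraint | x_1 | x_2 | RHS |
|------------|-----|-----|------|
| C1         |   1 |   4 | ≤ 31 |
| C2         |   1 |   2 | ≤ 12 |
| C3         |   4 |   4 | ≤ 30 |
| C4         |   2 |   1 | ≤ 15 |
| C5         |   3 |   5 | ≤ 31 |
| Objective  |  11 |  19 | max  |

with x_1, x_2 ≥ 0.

(0, 0), (7.5, 0), (3.25, 4.25), (2, 5), (0, 6)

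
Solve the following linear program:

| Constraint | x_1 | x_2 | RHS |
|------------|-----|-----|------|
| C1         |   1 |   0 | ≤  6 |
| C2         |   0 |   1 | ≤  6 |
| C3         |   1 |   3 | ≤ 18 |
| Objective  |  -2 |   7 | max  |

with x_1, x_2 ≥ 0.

Evaluate the objective at each vertex of the feasible region:
  z(0, 0) = 0
  z(6, 0) = -12
  z(6, 4) = 16
  z(0, 6) = 42  ←
The maximum is at x_1 = 0, x_2 = 6.

x_1 = 0, x_2 = 6, z = 42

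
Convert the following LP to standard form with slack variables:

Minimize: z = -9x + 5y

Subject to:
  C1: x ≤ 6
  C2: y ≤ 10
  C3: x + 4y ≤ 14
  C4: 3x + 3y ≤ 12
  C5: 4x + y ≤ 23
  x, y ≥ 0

min z = -9x + 5y

s.t.
  x + s1 = 6
  y + s2 = 10
  x + 4y + s3 = 14
  3x + 3y + s4 = 12
  4x + y + s5 = 23
  x, y, s1, s2, s3, s4, s5 ≥ 0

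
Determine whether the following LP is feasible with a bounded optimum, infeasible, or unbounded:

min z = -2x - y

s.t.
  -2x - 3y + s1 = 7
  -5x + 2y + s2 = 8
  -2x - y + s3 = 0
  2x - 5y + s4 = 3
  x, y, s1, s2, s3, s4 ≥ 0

Unbounded (objective can decrease without bound)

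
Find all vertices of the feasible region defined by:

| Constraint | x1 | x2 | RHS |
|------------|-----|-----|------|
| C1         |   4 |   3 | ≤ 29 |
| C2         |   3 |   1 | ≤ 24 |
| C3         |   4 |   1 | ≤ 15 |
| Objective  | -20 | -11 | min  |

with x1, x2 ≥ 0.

(0, 0), (3.75, 0), (2, 7), (0, 9.667)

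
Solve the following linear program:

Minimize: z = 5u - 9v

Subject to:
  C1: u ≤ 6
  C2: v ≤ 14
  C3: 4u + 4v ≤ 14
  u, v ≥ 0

Evaluate the objective at each vertex of the feasible region:
  z(0, 0) = 0
  z(3.5, 0) = 17.5
  z(0, 3.5) = -31.5  ←
The minimum is at u = 0, v = 3.5.

u = 0, v = 3.5, z = -31.5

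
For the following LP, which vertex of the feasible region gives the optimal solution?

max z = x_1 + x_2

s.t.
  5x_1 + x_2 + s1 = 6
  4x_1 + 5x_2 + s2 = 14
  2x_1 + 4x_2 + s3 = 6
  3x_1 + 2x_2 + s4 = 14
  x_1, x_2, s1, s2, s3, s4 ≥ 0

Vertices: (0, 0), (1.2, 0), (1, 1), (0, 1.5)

Evaluate the objective at each vertex of the feasible region:
  z(0, 0) = 0
  z(1.2, 0) = 1.2
  z(1, 1) = 2  ←
  z(0, 1.5) = 1.5
The maximum is at x_1 = 1, x_2 = 1.

(1, 1)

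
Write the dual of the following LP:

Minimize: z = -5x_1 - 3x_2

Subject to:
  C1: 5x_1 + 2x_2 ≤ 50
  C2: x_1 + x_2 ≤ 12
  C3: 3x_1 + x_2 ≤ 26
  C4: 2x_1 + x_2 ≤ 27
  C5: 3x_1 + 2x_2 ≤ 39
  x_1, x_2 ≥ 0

Primal min cᵀx s.t. Ax ≤ b, x ≥ 0  →  Dual max −bᵀy s.t. Aᵀy ≥ −c, y ≥ 0.

Maximize: z = -50y1 - 12y2 - 26y3 - 27y4 - 39y5

Subject to:
  5y1 + y2 + 3y3 + 2y4 + 3y5 ≥ 5
  2y1 + y2 + y3 + y4 + 2y5 ≥ 3
  y1, y2, y3, y4, y5 ≥ 0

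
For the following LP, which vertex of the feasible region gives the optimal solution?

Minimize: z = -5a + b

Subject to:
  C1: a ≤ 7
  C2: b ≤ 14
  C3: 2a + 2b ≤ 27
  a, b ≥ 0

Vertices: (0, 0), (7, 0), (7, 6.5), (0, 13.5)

Evaluate the objective at each vertex of the feasible region:
  z(0, 0) = 0
  z(7, 0) = -35  ←
  z(7, 6.5) = -28.5
  z(0, 13.5) = 13.5
The minimum is at a = 7, b = 0.

(7, 0)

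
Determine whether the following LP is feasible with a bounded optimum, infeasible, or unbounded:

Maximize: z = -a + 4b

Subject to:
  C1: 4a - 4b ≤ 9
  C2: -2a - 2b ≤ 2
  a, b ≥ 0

Unbounded (objective can increase without bound)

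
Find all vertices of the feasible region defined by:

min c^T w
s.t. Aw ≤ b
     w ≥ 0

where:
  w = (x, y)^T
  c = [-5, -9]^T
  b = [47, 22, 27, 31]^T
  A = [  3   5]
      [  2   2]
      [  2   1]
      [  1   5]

(0, 0), (11, 0), (6, 5), (0, 6.2)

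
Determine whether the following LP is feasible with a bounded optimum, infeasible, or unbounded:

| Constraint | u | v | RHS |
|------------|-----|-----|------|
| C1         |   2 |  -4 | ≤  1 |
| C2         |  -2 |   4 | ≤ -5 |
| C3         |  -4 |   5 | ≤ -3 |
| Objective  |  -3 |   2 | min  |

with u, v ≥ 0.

Infeasible (no feasible solution exists)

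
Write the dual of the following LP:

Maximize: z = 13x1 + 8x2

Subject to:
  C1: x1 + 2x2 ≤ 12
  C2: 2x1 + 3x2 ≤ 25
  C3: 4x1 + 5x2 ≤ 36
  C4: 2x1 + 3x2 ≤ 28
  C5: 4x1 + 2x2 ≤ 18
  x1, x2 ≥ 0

Primal max cᵀx s.t. Ax ≤ b, x ≥ 0  →  Dual min bᵀy s.t. Aᵀy ≥ c, y ≥ 0.

Minimize: z = 12y1 + 25y2 + 36y3 + 28y4 + 18y5

Subject to:
  y1 + 2y2 + 4y3 + 2y4 + 4y5 ≥ 13
  2y1 + 3y2 + 5y3 + 3y4 + 2y5 ≥ 8
  y1, y2, y3, y4, y5 ≥ 0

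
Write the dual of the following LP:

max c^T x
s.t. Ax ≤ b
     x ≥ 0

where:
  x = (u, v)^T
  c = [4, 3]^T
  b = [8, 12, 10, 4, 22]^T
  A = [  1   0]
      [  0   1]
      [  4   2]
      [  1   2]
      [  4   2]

Primal max cᵀx s.t. Ax ≤ b, x ≥ 0  →  Dual min bᵀy s.t. Aᵀy ≥ c, y ≥ 0.

Minimize: z = 8y1 + 12y2 + 10y3 + 4y4 + 22y5

Subject to:
  y1 + 4y3 + y4 + 4y5 ≥ 4
  y2 + 2y3 + 2y4 + 2y5 ≥ 3
  y1, y2, y3, y4, y5 ≥ 0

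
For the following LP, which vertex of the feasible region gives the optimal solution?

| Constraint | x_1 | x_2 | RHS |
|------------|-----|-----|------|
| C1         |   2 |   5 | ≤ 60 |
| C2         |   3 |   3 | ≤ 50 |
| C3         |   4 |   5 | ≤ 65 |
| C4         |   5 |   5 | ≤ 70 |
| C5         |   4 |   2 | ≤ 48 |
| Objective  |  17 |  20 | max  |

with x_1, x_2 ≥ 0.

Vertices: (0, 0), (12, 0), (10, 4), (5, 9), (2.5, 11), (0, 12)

Evaluate the objective at each vertex of the feasible region:
  z(0, 0) = 0
  z(12, 0) = 204
  z(10, 4) = 250
  z(5, 9) = 265  ←
  z(2.5, 11) = 262.5
  z(0, 12) = 240
The maximum is at x_1 = 5, x_2 = 9.

(5, 9)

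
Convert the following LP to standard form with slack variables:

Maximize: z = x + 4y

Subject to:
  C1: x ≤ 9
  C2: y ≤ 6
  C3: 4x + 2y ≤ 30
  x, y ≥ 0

max z = x + 4y

s.t.
  x + s1 = 9
  y + s2 = 6
  4x + 2y + s3 = 30
  x, y, s1, s2, s3 ≥ 0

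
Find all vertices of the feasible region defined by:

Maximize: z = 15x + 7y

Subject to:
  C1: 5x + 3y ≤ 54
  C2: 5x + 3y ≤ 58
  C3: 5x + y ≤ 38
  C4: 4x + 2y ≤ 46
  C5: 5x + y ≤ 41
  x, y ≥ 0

(0, 0), (7.6, 0), (6, 8), (0, 18)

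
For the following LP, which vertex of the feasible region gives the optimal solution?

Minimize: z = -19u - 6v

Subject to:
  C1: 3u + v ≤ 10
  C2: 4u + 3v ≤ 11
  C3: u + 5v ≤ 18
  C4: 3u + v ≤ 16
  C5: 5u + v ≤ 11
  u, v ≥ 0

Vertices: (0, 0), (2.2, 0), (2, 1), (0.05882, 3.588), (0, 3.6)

Evaluate the objective at each vertex of the feasible region:
  z(0, 0) = 0
  z(2.2, 0) = -41.8
  z(2, 1) = -44  ←
  z(0.05882, 3.588) = -22.65
  z(0, 3.6) = -21.6
The minimum is at u = 2, v = 1.

(2, 1)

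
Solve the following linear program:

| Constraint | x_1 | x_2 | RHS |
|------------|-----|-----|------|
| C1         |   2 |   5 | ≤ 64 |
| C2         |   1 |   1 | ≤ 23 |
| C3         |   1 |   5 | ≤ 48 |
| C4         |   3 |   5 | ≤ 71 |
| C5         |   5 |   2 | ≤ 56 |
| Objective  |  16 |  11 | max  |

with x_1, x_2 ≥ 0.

Evaluate the objective at each vertex of the feasible region:
  z(0, 0) = 0
  z(11.2, 0) = 179.2
  z(8, 8) = 216  ←
  z(0, 9.6) = 105.6
The maximum is at x_1 = 8, x_2 = 8.

x_1 = 8, x_2 = 8, z = 216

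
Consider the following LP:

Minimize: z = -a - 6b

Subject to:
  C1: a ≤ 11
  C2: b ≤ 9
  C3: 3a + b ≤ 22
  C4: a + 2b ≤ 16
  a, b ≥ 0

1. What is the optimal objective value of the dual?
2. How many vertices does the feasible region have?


1. -48
2. 4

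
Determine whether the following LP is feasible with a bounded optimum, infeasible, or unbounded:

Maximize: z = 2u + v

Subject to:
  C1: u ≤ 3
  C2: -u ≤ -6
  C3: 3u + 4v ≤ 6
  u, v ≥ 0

Infeasible (no feasible solution exists)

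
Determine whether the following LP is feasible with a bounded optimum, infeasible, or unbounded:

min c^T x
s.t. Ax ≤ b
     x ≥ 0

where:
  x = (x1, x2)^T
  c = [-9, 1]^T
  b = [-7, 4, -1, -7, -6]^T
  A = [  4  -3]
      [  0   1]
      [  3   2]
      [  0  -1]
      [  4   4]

Infeasible (no feasible solution exists)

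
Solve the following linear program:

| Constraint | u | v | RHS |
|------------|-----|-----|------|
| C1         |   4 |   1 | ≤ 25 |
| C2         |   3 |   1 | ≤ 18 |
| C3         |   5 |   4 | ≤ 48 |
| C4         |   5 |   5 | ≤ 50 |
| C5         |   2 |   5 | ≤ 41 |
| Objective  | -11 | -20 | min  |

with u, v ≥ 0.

Evaluate the objective at each vertex of the feasible region:
  z(0, 0) = 0
  z(6, 0) = -66
  z(4, 6) = -164
  z(3, 7) = -173  ←
  z(0, 8.2) = -164
The minimum is at u = 3, v = 7.

u = 3, v = 7, z = -173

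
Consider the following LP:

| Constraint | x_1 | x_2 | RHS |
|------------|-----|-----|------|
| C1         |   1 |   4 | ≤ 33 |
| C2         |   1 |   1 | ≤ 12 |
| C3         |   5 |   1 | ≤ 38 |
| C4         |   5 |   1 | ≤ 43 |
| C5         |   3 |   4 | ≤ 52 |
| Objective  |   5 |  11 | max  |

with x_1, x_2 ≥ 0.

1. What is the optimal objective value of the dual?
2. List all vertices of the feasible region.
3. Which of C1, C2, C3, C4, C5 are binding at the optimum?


1. 102
2. (0, 0), (7.6, 0), (6.5, 5.5), (5, 7), (0, 8.25)
3. C1, C2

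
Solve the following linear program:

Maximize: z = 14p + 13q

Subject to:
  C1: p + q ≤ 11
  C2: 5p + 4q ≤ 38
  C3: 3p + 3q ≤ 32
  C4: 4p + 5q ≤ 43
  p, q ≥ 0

Evaluate the objective at each vertex of the feasible region:
  z(0, 0) = 0
  z(7.6, 0) = 106.4
  z(2, 7) = 119  ←
  z(0, 8.6) = 111.8
The maximum is at p = 2, q = 7.

p = 2, q = 7, z = 119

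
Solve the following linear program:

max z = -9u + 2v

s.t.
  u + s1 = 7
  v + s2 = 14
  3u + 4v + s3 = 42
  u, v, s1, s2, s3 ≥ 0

Evaluate the objective at each vertex of the feasible region:
  z(0, 0) = 0
  z(7, 0) = -63
  z(7, 5.25) = -52.5
  z(0, 10.5) = 21  ←
The maximum is at u = 0, v = 10.5.

u = 0, v = 10.5, z = 21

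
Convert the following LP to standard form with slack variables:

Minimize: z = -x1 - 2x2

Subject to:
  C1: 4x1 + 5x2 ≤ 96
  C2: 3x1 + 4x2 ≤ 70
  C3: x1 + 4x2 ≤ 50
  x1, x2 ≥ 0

min z = -x1 - 2x2

s.t.
  4x1 + 5x2 + s1 = 96
  3x1 + 4x2 + s2 = 70
  x1 + 4x2 + s3 = 50
  x1, x2, s1, s2, s3 ≥ 0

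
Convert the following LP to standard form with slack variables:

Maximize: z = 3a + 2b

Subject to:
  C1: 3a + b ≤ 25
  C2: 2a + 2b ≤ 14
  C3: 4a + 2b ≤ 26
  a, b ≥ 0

max z = 3a + 2b

s.t.
  3a + b + s1 = 25
  2a + 2b + s2 = 14
  4a + 2b + s3 = 26
  a, b, s1, s2, s3 ≥ 0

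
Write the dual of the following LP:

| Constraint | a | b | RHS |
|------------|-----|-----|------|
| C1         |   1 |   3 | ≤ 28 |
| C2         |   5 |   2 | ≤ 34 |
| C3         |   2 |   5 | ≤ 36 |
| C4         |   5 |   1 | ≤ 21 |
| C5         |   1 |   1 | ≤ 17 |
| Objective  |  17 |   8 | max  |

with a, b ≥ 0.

Primal max cᵀx s.t. Ax ≤ b, x ≥ 0  →  Dual min bᵀy s.t. Aᵀy ≥ c, y ≥ 0.

Minimize: z = 28y1 + 34y2 + 36y3 + 21y4 + 17y5

Subject to:
  y1 + 5y2 + 2y3 + 5y4 + y5 ≥ 17
  3y1 + 2y2 + 5y3 + y4 + y5 ≥ 8
  y1, y2, y3, y4, y5 ≥ 0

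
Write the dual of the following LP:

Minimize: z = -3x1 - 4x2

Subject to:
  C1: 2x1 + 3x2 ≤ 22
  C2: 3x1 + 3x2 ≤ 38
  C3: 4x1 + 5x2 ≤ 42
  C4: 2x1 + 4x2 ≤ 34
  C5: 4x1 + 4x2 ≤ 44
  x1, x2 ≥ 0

Primal min cᵀx s.t. Ax ≤ b, x ≥ 0  →  Dual max −bᵀy s.t. Aᵀy ≥ −c, y ≥ 0.

Maximize: z = -22y1 - 38y2 - 42y3 - 34y4 - 44y5

Subject to:
  2y1 + 3y2 + 4y3 + 2y4 + 4y5 ≥ 3
  3y1 + 3y2 + 5y3 + 4y4 + 4y5 ≥ 4
  y1, y2, y3, y4, y5 ≥ 0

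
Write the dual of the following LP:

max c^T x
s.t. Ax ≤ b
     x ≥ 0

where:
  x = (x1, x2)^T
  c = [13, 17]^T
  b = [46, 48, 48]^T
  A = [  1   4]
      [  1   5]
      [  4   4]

Primal max cᵀx s.t. Ax ≤ b, x ≥ 0  →  Dual min bᵀy s.t. Aᵀy ≥ c, y ≥ 0.

Minimize: z = 46y1 + 48y2 + 48y3

Subject to:
  y1 + y2 + 4y3 ≥ 13
  4y1 + 5y2 + 4y3 ≥ 17
  y1, y2, y3 ≥ 0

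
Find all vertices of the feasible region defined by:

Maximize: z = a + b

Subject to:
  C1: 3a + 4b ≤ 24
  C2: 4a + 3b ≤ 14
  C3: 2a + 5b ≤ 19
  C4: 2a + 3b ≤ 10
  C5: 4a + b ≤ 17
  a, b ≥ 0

(0, 0), (3.5, 0), (2, 2), (0, 3.333)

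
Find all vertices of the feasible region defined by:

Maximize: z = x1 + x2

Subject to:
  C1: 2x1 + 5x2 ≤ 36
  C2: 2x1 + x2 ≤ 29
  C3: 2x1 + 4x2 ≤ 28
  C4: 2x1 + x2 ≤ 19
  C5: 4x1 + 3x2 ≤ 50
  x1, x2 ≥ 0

(0, 0), (9.5, 0), (8, 3), (0, 7)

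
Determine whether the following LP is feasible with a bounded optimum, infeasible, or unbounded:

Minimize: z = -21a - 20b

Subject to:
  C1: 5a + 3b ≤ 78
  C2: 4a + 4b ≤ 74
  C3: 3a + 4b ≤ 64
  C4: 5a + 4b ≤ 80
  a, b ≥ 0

Feasible with a bounded optimal solution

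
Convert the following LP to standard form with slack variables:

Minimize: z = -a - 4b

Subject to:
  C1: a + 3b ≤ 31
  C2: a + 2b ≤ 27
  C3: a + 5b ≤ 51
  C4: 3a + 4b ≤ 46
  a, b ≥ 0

min z = -a - 4b

s.t.
  a + 3b + s1 = 31
  a + 2b + s2 = 27
  a + 5b + s3 = 51
  3a + 4b + s4 = 46
  a, b, s1, s2, s3, s4 ≥ 0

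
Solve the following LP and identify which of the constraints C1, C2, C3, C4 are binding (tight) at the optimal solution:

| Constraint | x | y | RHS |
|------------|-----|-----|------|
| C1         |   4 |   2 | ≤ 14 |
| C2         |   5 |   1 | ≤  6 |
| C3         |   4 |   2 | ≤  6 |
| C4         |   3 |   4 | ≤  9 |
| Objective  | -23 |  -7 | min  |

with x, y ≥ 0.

At x = 1, y = 1, compute slack b - a·x for each constraint:
  C1: 14 − 6 = 8  (slack)
  C2: 6 − 6 = 0  (binding)
  C3: 6 − 6 = 0  (binding)
  C4: 9 − 7 = 2  (slack)

Optimal: x = 1, y = 1
Binding: C2, C3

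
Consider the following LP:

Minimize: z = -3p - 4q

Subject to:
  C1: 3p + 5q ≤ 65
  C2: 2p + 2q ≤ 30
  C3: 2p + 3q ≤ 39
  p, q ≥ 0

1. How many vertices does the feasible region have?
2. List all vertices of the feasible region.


1. 4
2. (0, 0), (15, 0), (6, 9), (0, 13)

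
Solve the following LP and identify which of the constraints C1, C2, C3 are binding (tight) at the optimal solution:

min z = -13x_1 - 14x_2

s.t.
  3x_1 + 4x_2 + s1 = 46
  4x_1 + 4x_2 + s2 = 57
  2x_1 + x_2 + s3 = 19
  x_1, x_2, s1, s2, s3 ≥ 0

At x_1 = 6, x_2 = 7, compute slack b - a·x for each constraint:
  C1: 46 − 46 = 0  (binding)
  C2: 57 − 52 = 5  (slack)
  C3: 19 − 19 = 0  (binding)

Optimal: x_1 = 6, x_2 = 7
Binding: C1, C3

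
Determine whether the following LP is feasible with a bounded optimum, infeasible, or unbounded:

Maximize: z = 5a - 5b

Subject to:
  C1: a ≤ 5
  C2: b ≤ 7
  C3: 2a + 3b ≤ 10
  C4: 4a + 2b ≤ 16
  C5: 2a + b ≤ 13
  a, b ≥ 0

Feasible with a bounded optimal solution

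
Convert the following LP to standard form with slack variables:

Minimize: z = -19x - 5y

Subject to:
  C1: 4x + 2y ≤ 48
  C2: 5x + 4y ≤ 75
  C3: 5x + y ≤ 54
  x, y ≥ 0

min z = -19x - 5y

s.t.
  4x + 2y + s1 = 48
  5x + 4y + s2 = 75
  5x + y + s3 = 54
  x, y, s1, s2, s3 ≥ 0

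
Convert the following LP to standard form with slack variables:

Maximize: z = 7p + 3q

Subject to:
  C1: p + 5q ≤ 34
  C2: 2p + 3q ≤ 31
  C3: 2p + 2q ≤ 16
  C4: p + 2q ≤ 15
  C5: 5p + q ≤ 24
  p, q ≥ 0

max z = 7p + 3q

s.t.
  p + 5q + s1 = 34
  2p + 3q + s2 = 31
  2p + 2q + s3 = 16
  p + 2q + s4 = 15
  5p + q + s5 = 24
  p, q, s1, s2, s3, s4, s5 ≥ 0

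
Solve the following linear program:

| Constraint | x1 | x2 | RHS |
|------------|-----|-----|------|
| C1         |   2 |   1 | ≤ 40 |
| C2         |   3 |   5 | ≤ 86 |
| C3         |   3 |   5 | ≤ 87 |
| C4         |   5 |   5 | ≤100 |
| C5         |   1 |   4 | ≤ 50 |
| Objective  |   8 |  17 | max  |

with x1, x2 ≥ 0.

Evaluate the objective at each vertex of the feasible region:
  z(0, 0) = 0
  z(20, 0) = 160
  z(10, 10) = 250  ←
  z(0, 12.5) = 212.5
The maximum is at x1 = 10, x2 = 10.

x1 = 10, x2 = 10, z = 250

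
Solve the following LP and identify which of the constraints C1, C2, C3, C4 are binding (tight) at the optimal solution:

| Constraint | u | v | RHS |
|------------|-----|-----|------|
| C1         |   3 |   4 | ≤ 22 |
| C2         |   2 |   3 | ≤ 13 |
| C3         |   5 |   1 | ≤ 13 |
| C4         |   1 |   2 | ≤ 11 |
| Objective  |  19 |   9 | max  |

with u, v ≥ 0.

At u = 2, v = 3, compute slack b - a·x for each constraint:
  C1: 22 − 18 = 4  (slack)
  C2: 13 − 13 = 0  (binding)
  C3: 13 − 13 = 0  (binding)
  C4: 11 − 8 = 3  (slack)

Optimal: u = 2, v = 3
Binding: C2, C3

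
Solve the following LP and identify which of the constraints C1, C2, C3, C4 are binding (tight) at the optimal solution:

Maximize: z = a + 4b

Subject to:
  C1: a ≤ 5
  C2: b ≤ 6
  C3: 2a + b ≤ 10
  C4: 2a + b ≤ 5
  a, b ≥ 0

At a = 0, b = 5, compute slack b - a·x for each constraint:
  C1: 5 − 0 = 5  (slack)
  C2: 6 − 5 = 1  (slack)
  C3: 10 − 5 = 5  (slack)
  C4: 5 − 5 = 0  (binding)

Optimal: a = 0, b = 5
Binding: C4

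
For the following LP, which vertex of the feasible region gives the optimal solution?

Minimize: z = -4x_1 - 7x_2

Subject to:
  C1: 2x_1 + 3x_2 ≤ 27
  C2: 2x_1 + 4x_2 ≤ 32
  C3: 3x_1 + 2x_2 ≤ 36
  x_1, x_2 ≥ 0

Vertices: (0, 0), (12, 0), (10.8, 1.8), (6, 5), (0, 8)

Evaluate the objective at each vertex of the feasible region:
  z(0, 0) = 0
  z(12, 0) = -48
  z(10.8, 1.8) = -55.8
  z(6, 5) = -59  ←
  z(0, 8) = -56
The minimum is at x_1 = 6, x_2 = 5.

(6, 5)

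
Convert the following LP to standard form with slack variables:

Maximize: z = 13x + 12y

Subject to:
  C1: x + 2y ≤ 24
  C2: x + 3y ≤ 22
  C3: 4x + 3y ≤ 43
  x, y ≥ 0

max z = 13x + 12y

s.t.
  x + 2y + s1 = 24
  x + 3y + s2 = 22
  4x + 3y + s3 = 43
  x, y, s1, s2, s3 ≥ 0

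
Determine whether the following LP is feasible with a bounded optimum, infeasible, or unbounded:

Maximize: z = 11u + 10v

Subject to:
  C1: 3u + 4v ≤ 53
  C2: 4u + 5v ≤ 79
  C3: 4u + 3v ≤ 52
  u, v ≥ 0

Feasible with a bounded optimal solution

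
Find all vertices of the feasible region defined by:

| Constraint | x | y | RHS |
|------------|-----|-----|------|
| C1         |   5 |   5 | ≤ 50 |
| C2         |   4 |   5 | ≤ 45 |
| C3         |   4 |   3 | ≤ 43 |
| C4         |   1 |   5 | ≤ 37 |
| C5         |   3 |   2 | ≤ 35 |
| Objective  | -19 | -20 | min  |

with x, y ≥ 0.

(0, 0), (10, 0), (5, 5), (2.667, 6.867), (0, 7.4)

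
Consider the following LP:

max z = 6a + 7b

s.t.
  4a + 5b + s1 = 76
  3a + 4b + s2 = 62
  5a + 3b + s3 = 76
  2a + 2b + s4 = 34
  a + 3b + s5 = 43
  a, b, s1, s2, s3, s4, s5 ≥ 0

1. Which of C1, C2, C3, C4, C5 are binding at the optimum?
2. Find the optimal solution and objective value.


1. C1, C4
2. a = 9, b = 8, z = 110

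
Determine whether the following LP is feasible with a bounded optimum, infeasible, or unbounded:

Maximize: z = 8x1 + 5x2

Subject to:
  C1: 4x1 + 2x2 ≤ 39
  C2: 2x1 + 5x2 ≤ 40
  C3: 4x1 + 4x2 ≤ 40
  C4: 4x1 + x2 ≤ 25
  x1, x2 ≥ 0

Feasible with a bounded optimal solution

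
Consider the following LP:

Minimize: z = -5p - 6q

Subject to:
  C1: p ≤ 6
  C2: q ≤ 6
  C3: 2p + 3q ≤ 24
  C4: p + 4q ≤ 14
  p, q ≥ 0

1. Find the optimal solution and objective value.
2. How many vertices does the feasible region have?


1. p = 6, q = 2, z = -42
2. 4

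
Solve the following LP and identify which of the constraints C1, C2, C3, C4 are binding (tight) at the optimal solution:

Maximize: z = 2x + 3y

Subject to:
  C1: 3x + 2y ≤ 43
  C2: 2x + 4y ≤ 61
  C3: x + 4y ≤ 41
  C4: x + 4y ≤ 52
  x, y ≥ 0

At x = 9, y = 8, compute slack b - a·x for each constraint:
  C1: 43 − 43 = 0  (binding)
  C2: 61 − 50 = 11  (slack)
  C3: 41 − 41 = 0  (binding)
  C4: 52 − 41 = 11  (slack)

Optimal: x = 9, y = 8
Binding: C1, C3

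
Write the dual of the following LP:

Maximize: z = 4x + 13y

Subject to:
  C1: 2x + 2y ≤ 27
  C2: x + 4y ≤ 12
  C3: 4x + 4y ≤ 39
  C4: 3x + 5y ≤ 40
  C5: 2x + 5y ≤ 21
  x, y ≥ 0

Primal max cᵀx s.t. Ax ≤ b, x ≥ 0  →  Dual min bᵀy s.t. Aᵀy ≥ c, y ≥ 0.

Minimize: z = 27y1 + 12y2 + 39y3 + 40y4 + 21y5

Subject to:
  2y1 + y2 + 4y3 + 3y4 + 2y5 ≥ 4
  2y1 + 4y2 + 4y3 + 5y4 + 5y5 ≥ 13
  y1, y2, y3, y4, y5 ≥ 0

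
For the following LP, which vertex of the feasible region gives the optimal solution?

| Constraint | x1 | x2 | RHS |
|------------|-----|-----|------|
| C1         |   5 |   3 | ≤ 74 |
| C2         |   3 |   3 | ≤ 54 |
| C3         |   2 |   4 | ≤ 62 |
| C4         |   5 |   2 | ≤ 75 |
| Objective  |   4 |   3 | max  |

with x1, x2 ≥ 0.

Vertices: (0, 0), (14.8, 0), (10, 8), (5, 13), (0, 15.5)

Evaluate the objective at each vertex of the feasible region:
  z(0, 0) = 0
  z(14.8, 0) = 59.2
  z(10, 8) = 64  ←
  z(5, 13) = 59
  z(0, 15.5) = 46.5
The maximum is at x1 = 10, x2 = 8.

(10, 8)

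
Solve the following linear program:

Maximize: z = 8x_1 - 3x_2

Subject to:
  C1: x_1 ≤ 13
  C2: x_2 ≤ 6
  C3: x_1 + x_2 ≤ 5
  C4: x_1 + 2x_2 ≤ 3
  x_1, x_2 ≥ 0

Evaluate the objective at each vertex of the feasible region:
  z(0, 0) = 0
  z(3, 0) = 24  ←
  z(0, 1.5) = -4.5
The maximum is at x_1 = 3, x_2 = 0.

x_1 = 3, x_2 = 0, z = 24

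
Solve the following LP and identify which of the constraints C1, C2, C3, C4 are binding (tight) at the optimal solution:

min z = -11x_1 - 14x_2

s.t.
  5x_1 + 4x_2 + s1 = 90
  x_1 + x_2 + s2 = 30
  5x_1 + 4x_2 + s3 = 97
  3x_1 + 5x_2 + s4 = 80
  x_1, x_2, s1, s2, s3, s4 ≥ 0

At x_1 = 10, x_2 = 10, compute slack b - a·x for each constraint:
  C1: 90 − 90 = 0  (binding)
  C2: 30 − 20 = 10  (slack)
  C3: 97 − 90 = 7  (slack)
  C4: 80 − 80 = 0  (binding)

Optimal: x_1 = 10, x_2 = 10
Binding: C1, C4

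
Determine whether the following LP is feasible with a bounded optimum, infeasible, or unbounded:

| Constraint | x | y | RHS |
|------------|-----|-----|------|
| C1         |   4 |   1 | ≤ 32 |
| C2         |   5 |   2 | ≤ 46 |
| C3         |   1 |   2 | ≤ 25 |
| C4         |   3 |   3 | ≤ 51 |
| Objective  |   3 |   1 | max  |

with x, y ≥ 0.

Feasible with a bounded optimal solution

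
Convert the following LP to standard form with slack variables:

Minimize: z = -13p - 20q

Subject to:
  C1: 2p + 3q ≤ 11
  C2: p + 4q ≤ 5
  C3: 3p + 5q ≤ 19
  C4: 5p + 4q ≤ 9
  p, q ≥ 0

min z = -13p - 20q

s.t.
  2p + 3q + s1 = 11
  p + 4q + s2 = 5
  3p + 5q + s3 = 19
  5p + 4q + s4 = 9
  p, q, s1, s2, s3, s4 ≥ 0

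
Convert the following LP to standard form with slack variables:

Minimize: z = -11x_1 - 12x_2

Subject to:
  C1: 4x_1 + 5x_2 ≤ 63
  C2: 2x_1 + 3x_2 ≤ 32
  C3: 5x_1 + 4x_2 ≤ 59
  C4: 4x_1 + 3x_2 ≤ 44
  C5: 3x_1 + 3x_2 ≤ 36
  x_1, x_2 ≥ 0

min z = -11x_1 - 12x_2

s.t.
  4x_1 + 5x_2 + s1 = 63
  2x_1 + 3x_2 + s2 = 32
  5x_1 + 4x_2 + s3 = 59
  4x_1 + 3x_2 + s4 = 44
  3x_1 + 3x_2 + s5 = 36
  x_1, x_2, s1, s2, s3, s4, s5 ≥ 0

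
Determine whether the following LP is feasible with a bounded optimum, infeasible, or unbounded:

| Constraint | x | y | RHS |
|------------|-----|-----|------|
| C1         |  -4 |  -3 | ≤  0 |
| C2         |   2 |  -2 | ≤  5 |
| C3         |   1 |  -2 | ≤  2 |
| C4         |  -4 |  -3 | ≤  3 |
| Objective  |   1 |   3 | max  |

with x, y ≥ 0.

Unbounded (objective can increase without bound)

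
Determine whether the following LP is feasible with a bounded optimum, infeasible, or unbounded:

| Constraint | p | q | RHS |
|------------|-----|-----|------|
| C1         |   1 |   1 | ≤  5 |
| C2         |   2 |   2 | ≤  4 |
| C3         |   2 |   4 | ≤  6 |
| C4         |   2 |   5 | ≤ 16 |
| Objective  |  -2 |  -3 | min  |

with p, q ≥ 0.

Feasible with a bounded optimal solution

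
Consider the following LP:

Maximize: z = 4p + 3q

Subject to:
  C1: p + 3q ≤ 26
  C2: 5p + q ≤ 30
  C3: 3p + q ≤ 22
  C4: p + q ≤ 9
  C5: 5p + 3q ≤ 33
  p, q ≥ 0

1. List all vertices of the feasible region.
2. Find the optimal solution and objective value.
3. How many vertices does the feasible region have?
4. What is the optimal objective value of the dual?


1. (0, 0), (6, 0), (5.7, 1.5), (3, 6), (0.5, 8.5), (0, 8.667)
2. p = 3, q = 6, z = 30
3. 6
4. 30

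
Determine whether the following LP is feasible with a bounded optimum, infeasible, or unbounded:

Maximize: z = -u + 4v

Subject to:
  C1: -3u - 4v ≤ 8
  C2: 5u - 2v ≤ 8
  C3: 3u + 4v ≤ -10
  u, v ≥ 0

Infeasible (no feasible solution exists)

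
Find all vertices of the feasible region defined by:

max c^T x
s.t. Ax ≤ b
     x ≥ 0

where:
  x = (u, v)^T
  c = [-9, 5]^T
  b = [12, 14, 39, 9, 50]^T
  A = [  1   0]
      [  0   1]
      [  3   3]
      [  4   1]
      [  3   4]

(0, 0), (2.25, 0), (0, 9)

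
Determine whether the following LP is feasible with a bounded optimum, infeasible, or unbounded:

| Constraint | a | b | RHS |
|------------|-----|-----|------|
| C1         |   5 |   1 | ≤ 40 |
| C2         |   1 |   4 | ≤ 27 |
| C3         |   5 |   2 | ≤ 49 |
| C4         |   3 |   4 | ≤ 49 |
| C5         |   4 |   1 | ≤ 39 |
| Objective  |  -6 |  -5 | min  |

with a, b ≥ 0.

Feasible with a bounded optimal solution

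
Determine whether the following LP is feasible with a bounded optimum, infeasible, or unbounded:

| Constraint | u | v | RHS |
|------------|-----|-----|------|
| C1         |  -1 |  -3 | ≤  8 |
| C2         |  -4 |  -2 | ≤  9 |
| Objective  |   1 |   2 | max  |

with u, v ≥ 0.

Unbounded (objective can increase without bound)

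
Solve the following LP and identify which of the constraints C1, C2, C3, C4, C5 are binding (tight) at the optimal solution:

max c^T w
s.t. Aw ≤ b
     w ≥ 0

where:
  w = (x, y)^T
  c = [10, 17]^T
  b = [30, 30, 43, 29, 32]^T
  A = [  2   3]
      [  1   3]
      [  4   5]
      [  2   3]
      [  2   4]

At x = 2, y = 7, compute slack b - a·x for each constraint:
  C1: 30 − 25 = 5  (slack)
  C2: 30 − 23 = 7  (slack)
  C3: 43 − 43 = 0  (binding)
  C4: 29 − 25 = 4  (slack)
  C5: 32 − 32 = 0  (binding)

Optimal: x = 2, y = 7
Binding: C3, C5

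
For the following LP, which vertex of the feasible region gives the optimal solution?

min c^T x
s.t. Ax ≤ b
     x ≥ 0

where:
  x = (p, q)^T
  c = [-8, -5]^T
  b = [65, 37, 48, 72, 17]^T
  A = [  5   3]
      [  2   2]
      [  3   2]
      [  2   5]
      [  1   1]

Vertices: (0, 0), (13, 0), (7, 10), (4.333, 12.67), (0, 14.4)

Evaluate the objective at each vertex of the feasible region:
  z(0, 0) = 0
  z(13, 0) = -104
  z(7, 10) = -106  ←
  z(4.333, 12.67) = -98
  z(0, 14.4) = -72
The minimum is at p = 7, q = 10.

(7, 10)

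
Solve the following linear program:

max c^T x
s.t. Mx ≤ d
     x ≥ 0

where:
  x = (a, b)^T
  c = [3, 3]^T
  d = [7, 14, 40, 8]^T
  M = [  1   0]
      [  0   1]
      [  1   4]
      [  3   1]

Evaluate the objective at each vertex of the feasible region:
  z(0, 0) = 0
  z(2.667, 0) = 8
  z(0, 8) = 24  ←
The maximum is at a = 0, b = 8.

a = 0, b = 8, z = 24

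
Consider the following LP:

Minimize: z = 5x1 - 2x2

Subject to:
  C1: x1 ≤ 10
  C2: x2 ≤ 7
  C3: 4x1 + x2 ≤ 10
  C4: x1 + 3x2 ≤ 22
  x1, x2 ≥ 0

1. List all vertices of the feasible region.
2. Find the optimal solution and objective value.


1. (0, 0), (2.5, 0), (0.75, 7), (0, 7)
2. x1 = 0, x2 = 7, z = -14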